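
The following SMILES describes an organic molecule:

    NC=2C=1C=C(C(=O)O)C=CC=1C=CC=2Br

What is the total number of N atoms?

1

Scan the SMILES for N atoms (remember two-letter symbols like Cl and Br are single atoms).
Nitrogen count: 1.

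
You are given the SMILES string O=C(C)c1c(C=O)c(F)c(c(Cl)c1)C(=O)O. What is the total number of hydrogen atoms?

6

Walk through each heavy atom and fill implicit hydrogens from standard valence (C 4, N 3, O 2, S 2, halogen 1); for lowercase aromatic atoms, an aromatic c carries 1 H when it has two neighbours and 0 H with three, and aromatic n carries 0 H:
  atom 1: O, bond orders sum to 2 (valence 2) → 0 H
  atom 2: C, bond orders sum to 4 (valence 4) → 0 H
  atom 3: C, bond orders sum to 1 (valence 4) → 3 H
  atom 4: aromatic c, 3 neighbours → 0 H
  atom 5: aromatic c, 3 neighbours → 0 H
  atom 6: C, bond orders sum to 3 (valence 4) → 1 H
  atom 7: O, bond orders sum to 2 (valence 2) → 0 H
  atom 8: aromatic c, 3 neighbours → 0 H
  atom 9: F (halogen, monovalent) → 0 H
  atom 10: aromatic c, 3 neighbours → 0 H
  atom 11: aromatic c, 3 neighbours → 0 H
  atom 12: Cl (halogen, monovalent) → 0 H
  atom 13: aromatic c, 2 neighbours → 1 H
  atom 14: C, bond orders sum to 4 (valence 4) → 0 H
  atom 15: O, bond orders sum to 2 (valence 2) → 0 H
  atom 16: O, bond orders sum to 1 (valence 2) → 1 H
Total hydrogens: 6.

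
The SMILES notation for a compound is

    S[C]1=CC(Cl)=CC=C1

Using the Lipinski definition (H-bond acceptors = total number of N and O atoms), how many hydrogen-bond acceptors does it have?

N atoms: 0; O atoms: 0.
Lipinski HBA = 0 + 0 = 0.

0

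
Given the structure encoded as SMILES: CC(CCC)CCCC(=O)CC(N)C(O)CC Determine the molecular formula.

Walk through each heavy atom and fill implicit hydrogens from standard valence (C 4, N 3, O 2, S 2, halogen 1):
  atom 1: C, bond orders sum to 1 (valence 4) → 3 H
  atom 2: C, bond orders sum to 3 (valence 4) → 1 H
  atom 3: C, bond orders sum to 2 (valence 4) → 2 H
  atom 4: C, bond orders sum to 2 (valence 4) → 2 H
  atom 5: C, bond orders sum to 1 (valence 4) → 3 H
  atom 6: C, bond orders sum to 2 (valence 4) → 2 H
  atom 7: C, bond orders sum to 2 (valence 4) → 2 H
  atom 8: C, bond orders sum to 2 (valence 4) → 2 H
  atom 9: C, bond orders sum to 4 (valence 4) → 0 H
  atom 10: O, bond orders sum to 2 (valence 2) → 0 H
  atom 11: C, bond orders sum to 2 (valence 4) → 2 H
  atom 12: C, bond orders sum to 3 (valence 4) → 1 H
  atom 13: N, bond orders sum to 1 (valence 3) → 2 H
  atom 14: C, bond orders sum to 3 (valence 4) → 1 H
  atom 15: O, bond orders sum to 1 (valence 2) → 1 H
  atom 16: C, bond orders sum to 2 (valence 4) → 2 H
  atom 17: C, bond orders sum to 1 (valence 4) → 3 H
Totals → C:14, H:29, N:1, O:2.
In Hill order: C14H29NO2.

C14H29NO2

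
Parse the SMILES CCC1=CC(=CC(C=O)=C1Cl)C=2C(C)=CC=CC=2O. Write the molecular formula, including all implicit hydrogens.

C16H15ClO2

Walk through each heavy atom and fill implicit hydrogens from standard valence (C 4, N 3, O 2, S 2, halogen 1):
  atom 1: C, bond orders sum to 1 (valence 4) → 3 H
  atom 2: C, bond orders sum to 2 (valence 4) → 2 H
  atom 3: C, bond orders sum to 4 (valence 4) → 0 H
  atom 4: C, bond orders sum to 3 (valence 4) → 1 H
  atom 5: C, bond orders sum to 4 (valence 4) → 0 H
  atom 6: C, bond orders sum to 3 (valence 4) → 1 H
  atom 7: C, bond orders sum to 4 (valence 4) → 0 H
  atom 8: C, bond orders sum to 3 (valence 4) → 1 H
  atom 9: O, bond orders sum to 2 (valence 2) → 0 H
  atom 10: C, bond orders sum to 4 (valence 4) → 0 H
  atom 11: Cl (halogen, monovalent) → 0 H
  atom 12: C, bond orders sum to 4 (valence 4) → 0 H
  atom 13: C, bond orders sum to 4 (valence 4) → 0 H
  atom 14: C, bond orders sum to 1 (valence 4) → 3 H
  atom 15: C, bond orders sum to 3 (valence 4) → 1 H
  atom 16: C, bond orders sum to 3 (valence 4) → 1 H
  atom 17: C, bond orders sum to 3 (valence 4) → 1 H
  atom 18: C, bond orders sum to 4 (valence 4) → 0 H
  atom 19: O, bond orders sum to 1 (valence 2) → 1 H
Totals → C:16, H:15, Cl:1, O:2.
In Hill order: C16H15ClO2.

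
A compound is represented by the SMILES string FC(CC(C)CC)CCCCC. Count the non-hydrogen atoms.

12

Every atom symbol written in the SMILES (organic subset) is one heavy atom; implicit H are not written.
Heavy atoms by element → C:11, F:1.
Total: 12.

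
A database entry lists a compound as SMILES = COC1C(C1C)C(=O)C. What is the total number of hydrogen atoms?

Walk through each heavy atom and fill implicit hydrogens from standard valence (C 4, N 3, O 2, S 2, halogen 1):
  atom 1: C, bond orders sum to 1 (valence 4) → 3 H
  atom 2: O, bond orders sum to 2 (valence 2) → 0 H
  atom 3: C, bond orders sum to 3 (valence 4) → 1 H
  atom 4: C, bond orders sum to 3 (valence 4) → 1 H
  atom 5: C, bond orders sum to 3 (valence 4) → 1 H
  atom 6: C, bond orders sum to 1 (valence 4) → 3 H
  atom 7: C, bond orders sum to 4 (valence 4) → 0 H
  atom 8: O, bond orders sum to 2 (valence 2) → 0 H
  atom 9: C, bond orders sum to 1 (valence 4) → 3 H
Total hydrogens: 12.

12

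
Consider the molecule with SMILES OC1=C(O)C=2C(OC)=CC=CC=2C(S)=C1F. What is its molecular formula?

C11H9FO3S

Walk through each heavy atom and fill implicit hydrogens from standard valence (C 4, N 3, O 2, S 2, halogen 1):
  atom 1: O, bond orders sum to 1 (valence 2) → 1 H
  atom 2: C, bond orders sum to 4 (valence 4) → 0 H
  atom 3: C, bond orders sum to 4 (valence 4) → 0 H
  atom 4: O, bond orders sum to 1 (valence 2) → 1 H
  atom 5: C, bond orders sum to 4 (valence 4) → 0 H
  atom 6: C, bond orders sum to 4 (valence 4) → 0 H
  atom 7: O, bond orders sum to 2 (valence 2) → 0 H
  atom 8: C, bond orders sum to 1 (valence 4) → 3 H
  atom 9: C, bond orders sum to 3 (valence 4) → 1 H
  atom 10: C, bond orders sum to 3 (valence 4) → 1 H
  atom 11: C, bond orders sum to 3 (valence 4) → 1 H
  atom 12: C, bond orders sum to 4 (valence 4) → 0 H
  atom 13: C, bond orders sum to 4 (valence 4) → 0 H
  atom 14: S, bond orders sum to 1 (valence 2) → 1 H
  atom 15: C, bond orders sum to 4 (valence 4) → 0 H
  atom 16: F (halogen, monovalent) → 0 H
Totals → C:11, H:9, F:1, O:3, S:1.
In Hill order: C11H9FO3S.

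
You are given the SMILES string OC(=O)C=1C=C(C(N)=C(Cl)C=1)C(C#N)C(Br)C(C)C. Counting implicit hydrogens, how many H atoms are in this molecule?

Walk through each heavy atom and fill implicit hydrogens from standard valence (C 4, N 3, O 2, S 2, halogen 1):
  atom 1: O, bond orders sum to 1 (valence 2) → 1 H
  atom 2: C, bond orders sum to 4 (valence 4) → 0 H
  atom 3: O, bond orders sum to 2 (valence 2) → 0 H
  atom 4: C, bond orders sum to 4 (valence 4) → 0 H
  atom 5: C, bond orders sum to 3 (valence 4) → 1 H
  atom 6: C, bond orders sum to 4 (valence 4) → 0 H
  atom 7: C, bond orders sum to 4 (valence 4) → 0 H
  atom 8: N, bond orders sum to 1 (valence 3) → 2 H
  atom 9: C, bond orders sum to 4 (valence 4) → 0 H
  atom 10: Cl (halogen, monovalent) → 0 H
  atom 11: C, bond orders sum to 3 (valence 4) → 1 H
  atom 12: C, bond orders sum to 3 (valence 4) → 1 H
  atom 13: C, bond orders sum to 4 (valence 4) → 0 H
  atom 14: N, bond orders sum to 3 (valence 3) → 0 H
  atom 15: C, bond orders sum to 3 (valence 4) → 1 H
  atom 16: Br (halogen, monovalent) → 0 H
  atom 17: C, bond orders sum to 3 (valence 4) → 1 H
  atom 18: C, bond orders sum to 1 (valence 4) → 3 H
  atom 19: C, bond orders sum to 1 (valence 4) → 3 H
Total hydrogens: 14.

14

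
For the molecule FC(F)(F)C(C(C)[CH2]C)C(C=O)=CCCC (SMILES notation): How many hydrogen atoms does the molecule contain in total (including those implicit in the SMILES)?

Walk through each heavy atom and fill implicit hydrogens from standard valence (C 4, N 3, O 2, S 2, halogen 1):
  atom 1: F (halogen, monovalent) → 0 H
  atom 2: C, bond orders sum to 4 (valence 4) → 0 H
  atom 3: F (halogen, monovalent) → 0 H
  atom 4: F (halogen, monovalent) → 0 H
  atom 5: C, bond orders sum to 3 (valence 4) → 1 H
  atom 6: C, bond orders sum to 3 (valence 4) → 1 H
  atom 7: C, bond orders sum to 1 (valence 4) → 3 H
  atom 8: C with explicit H count 2
  atom 9: C, bond orders sum to 1 (valence 4) → 3 H
  atom 10: C, bond orders sum to 4 (valence 4) → 0 H
  atom 11: C, bond orders sum to 3 (valence 4) → 1 H
  atom 12: O, bond orders sum to 2 (valence 2) → 0 H
  atom 13: C, bond orders sum to 3 (valence 4) → 1 H
  atom 14: C, bond orders sum to 2 (valence 4) → 2 H
  atom 15: C, bond orders sum to 2 (valence 4) → 2 H
  atom 16: C, bond orders sum to 1 (valence 4) → 3 H
Total hydrogens: 19.

19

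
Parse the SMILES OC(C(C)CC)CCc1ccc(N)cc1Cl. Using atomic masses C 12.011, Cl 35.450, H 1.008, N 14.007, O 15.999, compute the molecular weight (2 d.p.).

First, the molecular formula is C13H20ClNO (counting implicit H from valence).
  C: 13 × 12.011 = 156.143
  Cl: 1 × 35.450 = 35.450
  H: 20 × 1.008 = 20.160
  N: 1 × 14.007 = 14.007
  O: 1 × 15.999 = 15.999
Sum: 13×12.011 + 1×35.450 + 20×1.008 + 1×14.007 + 1×15.999 = 241.759 → 241.76 g/mol.

241.76 g/mol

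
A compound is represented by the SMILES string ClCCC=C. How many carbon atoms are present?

Count every carbon token in the SMILES (each C, including those in ring-closure positions and inside branches).
Carbon count: 4.

4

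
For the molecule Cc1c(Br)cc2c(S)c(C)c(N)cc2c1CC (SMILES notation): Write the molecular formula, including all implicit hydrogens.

Walk through each heavy atom and fill implicit hydrogens from standard valence (C 4, N 3, O 2, S 2, halogen 1); for lowercase aromatic atoms, an aromatic c carries 1 H when it has two neighbours and 0 H with three, and aromatic n carries 0 H:
  atom 1: C, bond orders sum to 1 (valence 4) → 3 H
  atom 2: aromatic c, 3 neighbours → 0 H
  atom 3: aromatic c, 3 neighbours → 0 H
  atom 4: Br (halogen, monovalent) → 0 H
  atom 5: aromatic c, 2 neighbours → 1 H
  atom 6: aromatic c, 3 neighbours → 0 H
  atom 7: aromatic c, 3 neighbours → 0 H
  atom 8: S, bond orders sum to 1 (valence 2) → 1 H
  atom 9: aromatic c, 3 neighbours → 0 H
  atom 10: C, bond orders sum to 1 (valence 4) → 3 H
  atom 11: aromatic c, 3 neighbours → 0 H
  atom 12: N, bond orders sum to 1 (valence 3) → 2 H
  atom 13: aromatic c, 2 neighbours → 1 H
  atom 14: aromatic c, 3 neighbours → 0 H
  atom 15: aromatic c, 3 neighbours → 0 H
  atom 16: C, bond orders sum to 2 (valence 4) → 2 H
  atom 17: C, bond orders sum to 1 (valence 4) → 3 H
Totals → C:14, H:16, Br:1, N:1, S:1.
In Hill order: C14H16BrNS.

C14H16BrNS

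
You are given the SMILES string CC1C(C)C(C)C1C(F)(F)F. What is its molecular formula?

Walk through each heavy atom and fill implicit hydrogens from standard valence (C 4, N 3, O 2, S 2, halogen 1):
  atom 1: C, bond orders sum to 1 (valence 4) → 3 H
  atom 2: C, bond orders sum to 3 (valence 4) → 1 H
  atom 3: C, bond orders sum to 3 (valence 4) → 1 H
  atom 4: C, bond orders sum to 1 (valence 4) → 3 H
  atom 5: C, bond orders sum to 3 (valence 4) → 1 H
  atom 6: C, bond orders sum to 1 (valence 4) → 3 H
  atom 7: C, bond orders sum to 3 (valence 4) → 1 H
  atom 8: C, bond orders sum to 4 (valence 4) → 0 H
  atom 9: F (halogen, monovalent) → 0 H
  atom 10: F (halogen, monovalent) → 0 H
  atom 11: F (halogen, monovalent) → 0 H
Totals → C:8, H:13, F:3.
In Hill order: C8H13F3.

C8H13F3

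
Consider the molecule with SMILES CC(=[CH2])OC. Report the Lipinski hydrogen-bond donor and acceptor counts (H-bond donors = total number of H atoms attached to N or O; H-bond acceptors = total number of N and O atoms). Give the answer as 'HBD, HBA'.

0, 1

Donors: find every N or O and count the H atoms it carries.
  atom 4 (O): bond orders sum to 2 → 0 H
Lipinski HBD = 0.
Acceptors: N atoms = 0, O atoms = 1 → HBA = 1.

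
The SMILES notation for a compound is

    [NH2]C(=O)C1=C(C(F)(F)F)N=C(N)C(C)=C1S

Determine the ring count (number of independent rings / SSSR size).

1

In SMILES, each pair of matching ring-closure digits denotes one ring-closing bond; the number of such bonds equals the number of independent rings.
Ring-closure bonds here: 1.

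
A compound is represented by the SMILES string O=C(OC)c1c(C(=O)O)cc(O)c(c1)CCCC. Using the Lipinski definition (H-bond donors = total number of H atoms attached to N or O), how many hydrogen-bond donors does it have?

2

Donors: find every N or O and count the H atoms it carries.
  atom 1 (O): bond orders sum to 2 → 0 H
  atom 3 (O): bond orders sum to 2 → 0 H
  atom 8 (O): bond orders sum to 2 → 0 H
  atom 9 (O): bond orders sum to 1 → 1 H
  atom 12 (O): bond orders sum to 1 → 1 H
Lipinski HBD = 2.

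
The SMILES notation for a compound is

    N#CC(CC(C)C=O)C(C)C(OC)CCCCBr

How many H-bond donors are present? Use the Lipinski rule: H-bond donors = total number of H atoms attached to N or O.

Donors: find every N or O and count the H atoms it carries.
  atom 1 (N): bond orders sum to 3 → 0 H
  atom 8 (O): bond orders sum to 2 → 0 H
  atom 12 (O): bond orders sum to 2 → 0 H
Lipinski HBD = 0.

0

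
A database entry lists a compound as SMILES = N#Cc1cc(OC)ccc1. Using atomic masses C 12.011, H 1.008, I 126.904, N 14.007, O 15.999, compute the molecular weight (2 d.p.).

133.15 g/mol

First, the molecular formula is C8H7NO (counting implicit H from valence).
  C: 8 × 12.011 = 96.088
  H: 7 × 1.008 = 7.056
  N: 1 × 14.007 = 14.007
  O: 1 × 15.999 = 15.999
Sum: 8×12.011 + 7×1.008 + 1×14.007 + 1×15.999 = 133.150 → 133.15 g/mol.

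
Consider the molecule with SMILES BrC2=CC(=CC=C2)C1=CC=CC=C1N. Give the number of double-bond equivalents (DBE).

8

Degree of unsaturation = (number of rings) + (number of π bonds).
Ring closures in the SMILES: 2.
π bonds: 6 double bonds (each 1 DoU) → 6 DoU from unsaturation.
Total DoU = 2 + 6 = 8.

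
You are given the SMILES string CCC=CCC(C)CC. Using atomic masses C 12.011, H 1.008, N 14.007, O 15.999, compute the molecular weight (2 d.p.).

First, the molecular formula is C9H18 (counting implicit H from valence).
  C: 9 × 12.011 = 108.099
  H: 18 × 1.008 = 18.144
Sum: 9×12.011 + 18×1.008 = 126.243 → 126.24 g/mol.

126.24 g/mol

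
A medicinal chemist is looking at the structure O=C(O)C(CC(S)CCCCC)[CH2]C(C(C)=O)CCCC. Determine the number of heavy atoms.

21

Every atom symbol written in the SMILES (organic subset) is one heavy atom; implicit H are not written.
Heavy atoms by element → C:17, O:3, S:1.
Total: 21.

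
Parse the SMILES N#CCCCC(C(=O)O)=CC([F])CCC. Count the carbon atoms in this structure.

Count every carbon token in the SMILES (each C, including those in ring-closure positions and inside branches).
Carbon count: 11.

11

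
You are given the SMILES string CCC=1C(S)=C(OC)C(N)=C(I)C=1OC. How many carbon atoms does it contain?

10

Count every carbon token in the SMILES (each C, including those in ring-closure positions and inside branches).
Carbon count: 10.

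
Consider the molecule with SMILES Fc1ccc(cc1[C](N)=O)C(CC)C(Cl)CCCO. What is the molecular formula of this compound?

C14H19ClFNO2

Walk through each heavy atom and fill implicit hydrogens from standard valence (C 4, N 3, O 2, S 2, halogen 1); for lowercase aromatic atoms, an aromatic c carries 1 H when it has two neighbours and 0 H with three, and aromatic n carries 0 H:
  atom 1: F (halogen, monovalent) → 0 H
  atom 2: aromatic c, 3 neighbours → 0 H
  atom 3: aromatic c, 2 neighbours → 1 H
  atom 4: aromatic c, 2 neighbours → 1 H
  atom 5: aromatic c, 3 neighbours → 0 H
  atom 6: aromatic c, 2 neighbours → 1 H
  atom 7: aromatic c, 3 neighbours → 0 H
  atom 8: C with explicit H count 0
  atom 9: N, bond orders sum to 1 (valence 3) → 2 H
  atom 10: O, bond orders sum to 2 (valence 2) → 0 H
  atom 11: C, bond orders sum to 3 (valence 4) → 1 H
  atom 12: C, bond orders sum to 2 (valence 4) → 2 H
  atom 13: C, bond orders sum to 1 (valence 4) → 3 H
  atom 14: C, bond orders sum to 3 (valence 4) → 1 H
  atom 15: Cl (halogen, monovalent) → 0 H
  atom 16: C, bond orders sum to 2 (valence 4) → 2 H
  atom 17: C, bond orders sum to 2 (valence 4) → 2 H
  atom 18: C, bond orders sum to 2 (valence 4) → 2 H
  atom 19: O, bond orders sum to 1 (valence 2) → 1 H
Totals → C:14, H:19, Cl:1, F:1, N:1, O:2.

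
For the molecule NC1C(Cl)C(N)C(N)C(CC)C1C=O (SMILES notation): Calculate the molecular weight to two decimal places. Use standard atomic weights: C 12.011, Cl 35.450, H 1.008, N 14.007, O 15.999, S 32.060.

219.71 g/mol

First, the molecular formula is C9H18ClN3O (counting implicit H from valence).
  C: 9 × 12.011 = 108.099
  Cl: 1 × 35.450 = 35.450
  H: 18 × 1.008 = 18.144
  N: 3 × 14.007 = 42.021
  O: 1 × 15.999 = 15.999
Sum: 9×12.011 + 1×35.450 + 18×1.008 + 3×14.007 + 1×15.999 = 219.713 → 219.71 g/mol.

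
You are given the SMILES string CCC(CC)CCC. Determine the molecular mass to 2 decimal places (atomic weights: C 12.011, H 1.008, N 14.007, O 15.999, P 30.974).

114.23 g/mol

First, the molecular formula is C8H18 (counting implicit H from valence).
  C: 8 × 12.011 = 96.088
  H: 18 × 1.008 = 18.144
Sum: 8×12.011 + 18×1.008 = 114.232 → 114.23 g/mol.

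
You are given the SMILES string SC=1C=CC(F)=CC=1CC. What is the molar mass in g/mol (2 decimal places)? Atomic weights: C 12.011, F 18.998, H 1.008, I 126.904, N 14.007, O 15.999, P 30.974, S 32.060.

First, the molecular formula is C8H9FS (counting implicit H from valence).
  C: 8 × 12.011 = 96.088
  F: 1 × 18.998 = 18.998
  H: 9 × 1.008 = 9.072
  S: 1 × 32.060 = 32.060
Sum: 8×12.011 + 1×18.998 + 9×1.008 + 1×32.060 = 156.218 → 156.22 g/mol.

156.22 g/mol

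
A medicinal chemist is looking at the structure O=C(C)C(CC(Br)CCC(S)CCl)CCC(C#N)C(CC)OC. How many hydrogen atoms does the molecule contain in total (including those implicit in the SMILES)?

Walk through each heavy atom and fill implicit hydrogens from standard valence (C 4, N 3, O 2, S 2, halogen 1):
  atom 1: O, bond orders sum to 2 (valence 2) → 0 H
  atom 2: C, bond orders sum to 4 (valence 4) → 0 H
  atom 3: C, bond orders sum to 1 (valence 4) → 3 H
  atom 4: C, bond orders sum to 3 (valence 4) → 1 H
  atom 5: C, bond orders sum to 2 (valence 4) → 2 H
  atom 6: C, bond orders sum to 3 (valence 4) → 1 H
  atom 7: Br (halogen, monovalent) → 0 H
  atom 8: C, bond orders sum to 2 (valence 4) → 2 H
  atom 9: C, bond orders sum to 2 (valence 4) → 2 H
  atom 10: C, bond orders sum to 3 (valence 4) → 1 H
  atom 11: S, bond orders sum to 1 (valence 2) → 1 H
  atom 12: C, bond orders sum to 2 (valence 4) → 2 H
  atom 13: Cl (halogen, monovalent) → 0 H
  atom 14: C, bond orders sum to 2 (valence 4) → 2 H
  atom 15: C, bond orders sum to 2 (valence 4) → 2 H
  atom 16: C, bond orders sum to 3 (valence 4) → 1 H
  atom 17: C, bond orders sum to 4 (valence 4) → 0 H
  atom 18: N, bond orders sum to 3 (valence 3) → 0 H
  atom 19: C, bond orders sum to 3 (valence 4) → 1 H
  atom 20: C, bond orders sum to 2 (valence 4) → 2 H
  atom 21: C, bond orders sum to 1 (valence 4) → 3 H
  atom 22: O, bond orders sum to 2 (valence 2) → 0 H
  atom 23: C, bond orders sum to 1 (valence 4) → 3 H
Total hydrogens: 29.

29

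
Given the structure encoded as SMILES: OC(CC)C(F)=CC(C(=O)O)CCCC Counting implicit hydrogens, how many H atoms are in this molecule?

Walk through each heavy atom and fill implicit hydrogens from standard valence (C 4, N 3, O 2, S 2, halogen 1):
  atom 1: O, bond orders sum to 1 (valence 2) → 1 H
  atom 2: C, bond orders sum to 3 (valence 4) → 1 H
  atom 3: C, bond orders sum to 2 (valence 4) → 2 H
  atom 4: C, bond orders sum to 1 (valence 4) → 3 H
  atom 5: C, bond orders sum to 4 (valence 4) → 0 H
  atom 6: F (halogen, monovalent) → 0 H
  atom 7: C, bond orders sum to 3 (valence 4) → 1 H
  atom 8: C, bond orders sum to 3 (valence 4) → 1 H
  atom 9: C, bond orders sum to 4 (valence 4) → 0 H
  atom 10: O, bond orders sum to 2 (valence 2) → 0 H
  atom 11: O, bond orders sum to 1 (valence 2) → 1 H
  atom 12: C, bond orders sum to 2 (valence 4) → 2 H
  atom 13: C, bond orders sum to 2 (valence 4) → 2 H
  atom 14: C, bond orders sum to 2 (valence 4) → 2 H
  atom 15: C, bond orders sum to 1 (valence 4) → 3 H
Total hydrogens: 19.

19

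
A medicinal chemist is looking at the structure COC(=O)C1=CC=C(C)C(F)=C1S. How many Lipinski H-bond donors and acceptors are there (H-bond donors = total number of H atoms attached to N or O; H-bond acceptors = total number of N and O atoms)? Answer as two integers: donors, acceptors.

0, 2

Donors: find every N or O and count the H atoms it carries.
  atom 2 (O): bond orders sum to 2 → 0 H
  atom 4 (O): bond orders sum to 2 → 0 H
Lipinski HBD = 0.
Acceptors: N atoms = 0, O atoms = 2 → HBA = 2.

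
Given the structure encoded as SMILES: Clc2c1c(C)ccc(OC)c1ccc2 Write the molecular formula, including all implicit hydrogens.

C12H11ClO

Walk through each heavy atom and fill implicit hydrogens from standard valence (C 4, N 3, O 2, S 2, halogen 1); for lowercase aromatic atoms, an aromatic c carries 1 H when it has two neighbours and 0 H with three, and aromatic n carries 0 H:
  atom 1: Cl (halogen, monovalent) → 0 H
  atom 2: aromatic c, 3 neighbours → 0 H
  atom 3: aromatic c, 3 neighbours → 0 H
  atom 4: aromatic c, 3 neighbours → 0 H
  atom 5: C, bond orders sum to 1 (valence 4) → 3 H
  atom 6: aromatic c, 2 neighbours → 1 H
  atom 7: aromatic c, 2 neighbours → 1 H
  atom 8: aromatic c, 3 neighbours → 0 H
  atom 9: O, bond orders sum to 2 (valence 2) → 0 H
  atom 10: C, bond orders sum to 1 (valence 4) → 3 H
  atom 11: aromatic c, 3 neighbours → 0 H
  atom 12: aromatic c, 2 neighbours → 1 H
  atom 13: aromatic c, 2 neighbours → 1 H
  atom 14: aromatic c, 2 neighbours → 1 H
Totals → C:12, H:11, Cl:1, O:1.
In Hill order: C12H11ClO.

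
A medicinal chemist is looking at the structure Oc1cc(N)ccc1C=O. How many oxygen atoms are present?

2

Scan the SMILES for O atoms (remember two-letter symbols like Cl and Br are single atoms).
Oxygen count: 2.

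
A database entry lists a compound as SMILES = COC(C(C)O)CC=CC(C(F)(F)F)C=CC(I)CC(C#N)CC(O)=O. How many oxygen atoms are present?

4

Scan the SMILES for O atoms (remember two-letter symbols like Cl and Br are single atoms).
Oxygen count: 4.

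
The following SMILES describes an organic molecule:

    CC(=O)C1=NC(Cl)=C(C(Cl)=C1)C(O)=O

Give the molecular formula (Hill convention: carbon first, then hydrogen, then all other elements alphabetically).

C8H5Cl2NO3

Walk through each heavy atom and fill implicit hydrogens from standard valence (C 4, N 3, O 2, S 2, halogen 1):
  atom 1: C, bond orders sum to 1 (valence 4) → 3 H
  atom 2: C, bond orders sum to 4 (valence 4) → 0 H
  atom 3: O, bond orders sum to 2 (valence 2) → 0 H
  atom 4: C, bond orders sum to 4 (valence 4) → 0 H
  atom 5: N, bond orders sum to 3 (valence 3) → 0 H
  atom 6: C, bond orders sum to 4 (valence 4) → 0 H
  atom 7: Cl (halogen, monovalent) → 0 H
  atom 8: C, bond orders sum to 4 (valence 4) → 0 H
  atom 9: C, bond orders sum to 4 (valence 4) → 0 H
  atom 10: Cl (halogen, monovalent) → 0 H
  atom 11: C, bond orders sum to 3 (valence 4) → 1 H
  atom 12: C, bond orders sum to 4 (valence 4) → 0 H
  atom 13: O, bond orders sum to 1 (valence 2) → 1 H
  atom 14: O, bond orders sum to 2 (valence 2) → 0 H
Totals → C:8, H:5, Cl:2, N:1, O:3.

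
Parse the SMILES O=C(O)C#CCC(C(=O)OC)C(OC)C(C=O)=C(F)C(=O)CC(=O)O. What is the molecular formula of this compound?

Walk through each heavy atom and fill implicit hydrogens from standard valence (C 4, N 3, O 2, S 2, halogen 1):
  atom 1: O, bond orders sum to 2 (valence 2) → 0 H
  atom 2: C, bond orders sum to 4 (valence 4) → 0 H
  atom 3: O, bond orders sum to 1 (valence 2) → 1 H
  atom 4: C, bond orders sum to 4 (valence 4) → 0 H
  atom 5: C, bond orders sum to 4 (valence 4) → 0 H
  atom 6: C, bond orders sum to 2 (valence 4) → 2 H
  atom 7: C, bond orders sum to 3 (valence 4) → 1 H
  atom 8: C, bond orders sum to 4 (valence 4) → 0 H
  atom 9: O, bond orders sum to 2 (valence 2) → 0 H
  atom 10: O, bond orders sum to 2 (valence 2) → 0 H
  atom 11: C, bond orders sum to 1 (valence 4) → 3 H
  atom 12: C, bond orders sum to 3 (valence 4) → 1 H
  atom 13: O, bond orders sum to 2 (valence 2) → 0 H
  atom 14: C, bond orders sum to 1 (valence 4) → 3 H
  atom 15: C, bond orders sum to 4 (valence 4) → 0 H
  atom 16: C, bond orders sum to 3 (valence 4) → 1 H
  atom 17: O, bond orders sum to 2 (valence 2) → 0 H
  atom 18: C, bond orders sum to 4 (valence 4) → 0 H
  atom 19: F (halogen, monovalent) → 0 H
  atom 20: C, bond orders sum to 4 (valence 4) → 0 H
  atom 21: O, bond orders sum to 2 (valence 2) → 0 H
  atom 22: C, bond orders sum to 2 (valence 4) → 2 H
  atom 23: C, bond orders sum to 4 (valence 4) → 0 H
  atom 24: O, bond orders sum to 2 (valence 2) → 0 H
  atom 25: O, bond orders sum to 1 (valence 2) → 1 H
Totals → C:15, H:15, F:1, O:9.

C15H15FO9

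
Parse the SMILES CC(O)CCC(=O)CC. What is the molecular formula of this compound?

C7H14O2

Walk through each heavy atom and fill implicit hydrogens from standard valence (C 4, N 3, O 2, S 2, halogen 1):
  atom 1: C, bond orders sum to 1 (valence 4) → 3 H
  atom 2: C, bond orders sum to 3 (valence 4) → 1 H
  atom 3: O, bond orders sum to 1 (valence 2) → 1 H
  atom 4: C, bond orders sum to 2 (valence 4) → 2 H
  atom 5: C, bond orders sum to 2 (valence 4) → 2 H
  atom 6: C, bond orders sum to 4 (valence 4) → 0 H
  atom 7: O, bond orders sum to 2 (valence 2) → 0 H
  atom 8: C, bond orders sum to 2 (valence 4) → 2 H
  atom 9: C, bond orders sum to 1 (valence 4) → 3 H
Totals → C:7, H:14, O:2.
In Hill order: C7H14O2.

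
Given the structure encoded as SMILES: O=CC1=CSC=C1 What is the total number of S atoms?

1

Scan the SMILES for S atoms (remember two-letter symbols like Cl and Br are single atoms).
Sulfur count: 1.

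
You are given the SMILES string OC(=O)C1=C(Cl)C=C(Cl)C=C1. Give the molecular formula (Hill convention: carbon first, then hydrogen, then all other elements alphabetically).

C7H4Cl2O2

Walk through each heavy atom and fill implicit hydrogens from standard valence (C 4, N 3, O 2, S 2, halogen 1):
  atom 1: O, bond orders sum to 1 (valence 2) → 1 H
  atom 2: C, bond orders sum to 4 (valence 4) → 0 H
  atom 3: O, bond orders sum to 2 (valence 2) → 0 H
  atom 4: C, bond orders sum to 4 (valence 4) → 0 H
  atom 5: C, bond orders sum to 4 (valence 4) → 0 H
  atom 6: Cl (halogen, monovalent) → 0 H
  atom 7: C, bond orders sum to 3 (valence 4) → 1 H
  atom 8: C, bond orders sum to 4 (valence 4) → 0 H
  atom 9: Cl (halogen, monovalent) → 0 H
  atom 10: C, bond orders sum to 3 (valence 4) → 1 H
  atom 11: C, bond orders sum to 3 (valence 4) → 1 H
Totals → C:7, H:4, Cl:2, O:2.
In Hill order: C7H4Cl2O2.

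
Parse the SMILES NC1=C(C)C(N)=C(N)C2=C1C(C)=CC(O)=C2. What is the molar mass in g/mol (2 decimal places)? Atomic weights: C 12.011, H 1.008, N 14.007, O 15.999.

First, the molecular formula is C12H15N3O (counting implicit H from valence).
  C: 12 × 12.011 = 144.132
  H: 15 × 1.008 = 15.120
  N: 3 × 14.007 = 42.021
  O: 1 × 15.999 = 15.999
Sum: 12×12.011 + 15×1.008 + 3×14.007 + 1×15.999 = 217.272 → 217.27 g/mol.

217.27 g/mol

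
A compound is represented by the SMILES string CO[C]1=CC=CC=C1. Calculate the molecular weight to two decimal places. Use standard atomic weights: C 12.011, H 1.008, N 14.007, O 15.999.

First, the molecular formula is C7H8O (counting implicit H from valence).
  C: 7 × 12.011 = 84.077
  H: 8 × 1.008 = 8.064
  O: 1 × 15.999 = 15.999
Sum: 7×12.011 + 8×1.008 + 1×15.999 = 108.140 → 108.14 g/mol.

108.14 g/mol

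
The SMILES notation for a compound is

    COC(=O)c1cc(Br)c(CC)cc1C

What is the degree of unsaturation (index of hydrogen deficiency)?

Molecular formula: C11H13BrO2.
DoU = (2C + 2 + N − H − X) / 2, where X is the halogen count and O/S are ignored.
    = (2·11 + 2 + 0 − 13 − 1) / 2 = 10 / 2 = 5.

5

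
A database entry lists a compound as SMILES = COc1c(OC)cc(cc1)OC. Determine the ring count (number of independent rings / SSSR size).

1

In SMILES, each pair of matching ring-closure digits denotes one ring-closing bond; the number of such bonds equals the number of independent rings.
Ring-closure bonds here: 1.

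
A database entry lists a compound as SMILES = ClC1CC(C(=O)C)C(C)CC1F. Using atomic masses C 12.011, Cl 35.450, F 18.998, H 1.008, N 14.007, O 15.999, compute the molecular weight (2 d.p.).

192.66 g/mol

First, the molecular formula is C9H14ClFO (counting implicit H from valence).
  C: 9 × 12.011 = 108.099
  Cl: 1 × 35.450 = 35.450
  F: 1 × 18.998 = 18.998
  H: 14 × 1.008 = 14.112
  O: 1 × 15.999 = 15.999
Sum: 9×12.011 + 1×35.450 + 1×18.998 + 14×1.008 + 1×15.999 = 192.658 → 192.66 g/mol.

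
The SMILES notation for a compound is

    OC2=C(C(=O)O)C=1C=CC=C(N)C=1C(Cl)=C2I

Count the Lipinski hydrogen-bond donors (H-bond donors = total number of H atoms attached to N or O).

Donors: find every N or O and count the H atoms it carries.
  atom 1 (O): bond orders sum to 1 → 1 H
  atom 5 (O): bond orders sum to 2 → 0 H
  atom 6 (O): bond orders sum to 1 → 1 H
  atom 12 (N): bond orders sum to 1 → 2 H
Lipinski HBD = 4.

4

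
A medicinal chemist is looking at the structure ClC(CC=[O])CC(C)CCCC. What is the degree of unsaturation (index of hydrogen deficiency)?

1

Degree of unsaturation = (number of rings) + (number of π bonds).
Ring closures in the SMILES: 0.
π bonds: 1 double bond (each 1 DoU) → 1 DoU from unsaturation.
Total DoU = 0 + 1 = 1.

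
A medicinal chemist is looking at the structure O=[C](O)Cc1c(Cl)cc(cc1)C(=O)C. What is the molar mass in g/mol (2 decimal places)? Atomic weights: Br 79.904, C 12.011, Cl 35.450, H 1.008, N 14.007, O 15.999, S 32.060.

212.63 g/mol

First, the molecular formula is C10H9ClO3 (counting implicit H from valence).
  C: 10 × 12.011 = 120.110
  Cl: 1 × 35.450 = 35.450
  H: 9 × 1.008 = 9.072
  O: 3 × 15.999 = 47.997
Sum: 10×12.011 + 1×35.450 + 9×1.008 + 3×15.999 = 212.629 → 212.63 g/mol.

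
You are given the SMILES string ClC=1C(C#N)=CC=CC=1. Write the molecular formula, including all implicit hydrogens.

C7H4ClN

Walk through each heavy atom and fill implicit hydrogens from standard valence (C 4, N 3, O 2, S 2, halogen 1):
  atom 1: Cl (halogen, monovalent) → 0 H
  atom 2: C, bond orders sum to 4 (valence 4) → 0 H
  atom 3: C, bond orders sum to 4 (valence 4) → 0 H
  atom 4: C, bond orders sum to 4 (valence 4) → 0 H
  atom 5: N, bond orders sum to 3 (valence 3) → 0 H
  atom 6: C, bond orders sum to 3 (valence 4) → 1 H
  atom 7: C, bond orders sum to 3 (valence 4) → 1 H
  atom 8: C, bond orders sum to 3 (valence 4) → 1 H
  atom 9: C, bond orders sum to 3 (valence 4) → 1 H
Totals → C:7, H:4, Cl:1, N:1.
In Hill order: C7H4ClN.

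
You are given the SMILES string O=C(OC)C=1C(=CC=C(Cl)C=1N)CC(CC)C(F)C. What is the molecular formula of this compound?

C14H19ClFNO2

Walk through each heavy atom and fill implicit hydrogens from standard valence (C 4, N 3, O 2, S 2, halogen 1):
  atom 1: O, bond orders sum to 2 (valence 2) → 0 H
  atom 2: C, bond orders sum to 4 (valence 4) → 0 H
  atom 3: O, bond orders sum to 2 (valence 2) → 0 H
  atom 4: C, bond orders sum to 1 (valence 4) → 3 H
  atom 5: C, bond orders sum to 4 (valence 4) → 0 H
  atom 6: C, bond orders sum to 4 (valence 4) → 0 H
  atom 7: C, bond orders sum to 3 (valence 4) → 1 H
  atom 8: C, bond orders sum to 3 (valence 4) → 1 H
  atom 9: C, bond orders sum to 4 (valence 4) → 0 H
  atom 10: Cl (halogen, monovalent) → 0 H
  atom 11: C, bond orders sum to 4 (valence 4) → 0 H
  atom 12: N, bond orders sum to 1 (valence 3) → 2 H
  atom 13: C, bond orders sum to 2 (valence 4) → 2 H
  atom 14: C, bond orders sum to 3 (valence 4) → 1 H
  atom 15: C, bond orders sum to 2 (valence 4) → 2 H
  atom 16: C, bond orders sum to 1 (valence 4) → 3 H
  atom 17: C, bond orders sum to 3 (valence 4) → 1 H
  atom 18: F (halogen, monovalent) → 0 H
  atom 19: C, bond orders sum to 1 (valence 4) → 3 H
Totals → C:14, H:19, Cl:1, F:1, N:1, O:2.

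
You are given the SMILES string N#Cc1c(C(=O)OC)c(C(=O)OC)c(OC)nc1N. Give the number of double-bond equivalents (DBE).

8

Molecular formula: C11H11N3O5.
DoU = (2C + 2 + N − H − X) / 2, where X is the halogen count and O/S are ignored.
    = (2·11 + 2 + 3 − 11 − 0) / 2 = 16 / 2 = 8.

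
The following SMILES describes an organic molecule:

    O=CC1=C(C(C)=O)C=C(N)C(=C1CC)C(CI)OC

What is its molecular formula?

Walk through each heavy atom and fill implicit hydrogens from standard valence (C 4, N 3, O 2, S 2, halogen 1):
  atom 1: O, bond orders sum to 2 (valence 2) → 0 H
  atom 2: C, bond orders sum to 3 (valence 4) → 1 H
  atom 3: C, bond orders sum to 4 (valence 4) → 0 H
  atom 4: C, bond orders sum to 4 (valence 4) → 0 H
  atom 5: C, bond orders sum to 4 (valence 4) → 0 H
  atom 6: C, bond orders sum to 1 (valence 4) → 3 H
  atom 7: O, bond orders sum to 2 (valence 2) → 0 H
  atom 8: C, bond orders sum to 3 (valence 4) → 1 H
  atom 9: C, bond orders sum to 4 (valence 4) → 0 H
  atom 10: N, bond orders sum to 1 (valence 3) → 2 H
  atom 11: C, bond orders sum to 4 (valence 4) → 0 H
  atom 12: C, bond orders sum to 4 (valence 4) → 0 H
  atom 13: C, bond orders sum to 2 (valence 4) → 2 H
  atom 14: C, bond orders sum to 1 (valence 4) → 3 H
  atom 15: C, bond orders sum to 3 (valence 4) → 1 H
  atom 16: C, bond orders sum to 2 (valence 4) → 2 H
  atom 17: I (halogen, monovalent) → 0 H
  atom 18: O, bond orders sum to 2 (valence 2) → 0 H
  atom 19: C, bond orders sum to 1 (valence 4) → 3 H
Totals → C:14, H:18, I:1, N:1, O:3.
In Hill order: C14H18INO3.

C14H18INO3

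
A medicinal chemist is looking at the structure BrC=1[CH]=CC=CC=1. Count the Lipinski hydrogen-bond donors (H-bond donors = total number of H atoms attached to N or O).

0

Donors: find every N or O and count the H atoms it carries.
  (no N or O atoms present)
Lipinski HBD = 0.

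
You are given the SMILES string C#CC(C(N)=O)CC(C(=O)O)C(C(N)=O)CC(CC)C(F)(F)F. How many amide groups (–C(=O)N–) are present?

The amide motif appears at heavy-atom positions 4, 13 in the SMILES.
Other groups present: 1 alkyne, 1 carboxylic acid.
Amide count: 2.

2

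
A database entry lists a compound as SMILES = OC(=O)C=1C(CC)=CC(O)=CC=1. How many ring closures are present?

1

In SMILES, each pair of matching ring-closure digits denotes one ring-closing bond; the number of such bonds equals the number of independent rings.
Ring-closure bonds here: 1.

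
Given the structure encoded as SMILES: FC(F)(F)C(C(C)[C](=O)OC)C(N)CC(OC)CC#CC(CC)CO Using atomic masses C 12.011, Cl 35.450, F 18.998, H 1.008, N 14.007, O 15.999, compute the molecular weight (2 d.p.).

First, the molecular formula is C17H28F3NO4 (counting implicit H from valence).
  C: 17 × 12.011 = 204.187
  F: 3 × 18.998 = 56.994
  H: 28 × 1.008 = 28.224
  N: 1 × 14.007 = 14.007
  O: 4 × 15.999 = 63.996
Sum: 17×12.011 + 3×18.998 + 28×1.008 + 1×14.007 + 4×15.999 = 367.408 → 367.41 g/mol.

367.41 g/mol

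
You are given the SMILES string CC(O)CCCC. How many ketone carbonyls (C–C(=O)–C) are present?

0

Scan the SMILES for the ketone motif — none present.
Groups that are present: 1 hydroxyl.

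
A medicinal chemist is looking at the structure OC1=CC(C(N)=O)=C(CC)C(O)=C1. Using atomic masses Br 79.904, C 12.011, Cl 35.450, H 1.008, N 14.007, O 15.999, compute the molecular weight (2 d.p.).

181.19 g/mol

First, the molecular formula is C9H11NO3 (counting implicit H from valence).
  C: 9 × 12.011 = 108.099
  H: 11 × 1.008 = 11.088
  N: 1 × 14.007 = 14.007
  O: 3 × 15.999 = 47.997
Sum: 9×12.011 + 11×1.008 + 1×14.007 + 3×15.999 = 181.191 → 181.19 g/mol.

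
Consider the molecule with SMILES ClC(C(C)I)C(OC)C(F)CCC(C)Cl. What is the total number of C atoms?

10

Count every carbon token in the SMILES (each C, including those in ring-closure positions and inside branches).
Carbon count: 10.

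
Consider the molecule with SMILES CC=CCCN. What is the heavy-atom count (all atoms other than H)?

Every atom symbol written in the SMILES (organic subset) is one heavy atom; implicit H are not written.
Heavy atoms by element → C:5, N:1.
Total: 6.

6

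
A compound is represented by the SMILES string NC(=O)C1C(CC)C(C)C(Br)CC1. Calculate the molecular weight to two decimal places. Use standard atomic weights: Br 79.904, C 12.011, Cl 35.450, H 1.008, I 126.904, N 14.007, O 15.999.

First, the molecular formula is C10H18BrNO (counting implicit H from valence).
  Br: 1 × 79.904 = 79.904
  C: 10 × 12.011 = 120.110
  H: 18 × 1.008 = 18.144
  N: 1 × 14.007 = 14.007
  O: 1 × 15.999 = 15.999
Sum: 1×79.904 + 10×12.011 + 18×1.008 + 1×14.007 + 1×15.999 = 248.164 → 248.16 g/mol.

248.16 g/mol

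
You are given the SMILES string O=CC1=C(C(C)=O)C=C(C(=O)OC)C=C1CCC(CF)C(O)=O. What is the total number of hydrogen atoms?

17

Walk through each heavy atom and fill implicit hydrogens from standard valence (C 4, N 3, O 2, S 2, halogen 1):
  atom 1: O, bond orders sum to 2 (valence 2) → 0 H
  atom 2: C, bond orders sum to 3 (valence 4) → 1 H
  atom 3: C, bond orders sum to 4 (valence 4) → 0 H
  atom 4: C, bond orders sum to 4 (valence 4) → 0 H
  atom 5: C, bond orders sum to 4 (valence 4) → 0 H
  atom 6: C, bond orders sum to 1 (valence 4) → 3 H
  atom 7: O, bond orders sum to 2 (valence 2) → 0 H
  atom 8: C, bond orders sum to 3 (valence 4) → 1 H
  atom 9: C, bond orders sum to 4 (valence 4) → 0 H
  atom 10: C, bond orders sum to 4 (valence 4) → 0 H
  atom 11: O, bond orders sum to 2 (valence 2) → 0 H
  atom 12: O, bond orders sum to 2 (valence 2) → 0 H
  atom 13: C, bond orders sum to 1 (valence 4) → 3 H
  atom 14: C, bond orders sum to 3 (valence 4) → 1 H
  atom 15: C, bond orders sum to 4 (valence 4) → 0 H
  atom 16: C, bond orders sum to 2 (valence 4) → 2 H
  atom 17: C, bond orders sum to 2 (valence 4) → 2 H
  atom 18: C, bond orders sum to 3 (valence 4) → 1 H
  atom 19: C, bond orders sum to 2 (valence 4) → 2 H
  atom 20: F (halogen, monovalent) → 0 H
  atom 21: C, bond orders sum to 4 (valence 4) → 0 H
  atom 22: O, bond orders sum to 1 (valence 2) → 1 H
  atom 23: O, bond orders sum to 2 (valence 2) → 0 H
Total hydrogens: 17.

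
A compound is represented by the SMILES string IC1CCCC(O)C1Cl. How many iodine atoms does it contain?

Scan the SMILES for I atoms (remember two-letter symbols like Cl and Br are single atoms).
Iodine count: 1.

1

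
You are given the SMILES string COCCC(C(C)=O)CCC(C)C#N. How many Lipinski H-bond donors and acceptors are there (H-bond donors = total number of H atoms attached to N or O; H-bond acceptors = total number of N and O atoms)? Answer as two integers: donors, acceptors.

0, 3

Donors: find every N or O and count the H atoms it carries.
  atom 2 (O): bond orders sum to 2 → 0 H
  atom 8 (O): bond orders sum to 2 → 0 H
  atom 14 (N): bond orders sum to 3 → 0 H
Lipinski HBD = 0.
Acceptors: N atoms = 1, O atoms = 2 → HBA = 3.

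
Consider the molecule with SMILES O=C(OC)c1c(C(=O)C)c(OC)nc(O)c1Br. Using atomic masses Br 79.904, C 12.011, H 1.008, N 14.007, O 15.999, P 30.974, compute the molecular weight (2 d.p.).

First, the molecular formula is C10H10BrNO5 (counting implicit H from valence).
  Br: 1 × 79.904 = 79.904
  C: 10 × 12.011 = 120.110
  H: 10 × 1.008 = 10.080
  N: 1 × 14.007 = 14.007
  O: 5 × 15.999 = 79.995
Sum: 1×79.904 + 10×12.011 + 10×1.008 + 1×14.007 + 5×15.999 = 304.096 → 304.10 g/mol.

304.10 g/mol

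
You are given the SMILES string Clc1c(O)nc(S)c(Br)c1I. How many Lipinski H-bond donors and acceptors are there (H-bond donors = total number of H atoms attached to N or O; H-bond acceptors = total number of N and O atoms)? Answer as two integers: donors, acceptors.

Donors: find every N or O and count the H atoms it carries.
  atom 4 (O): bond orders sum to 1 → 1 H
  atom 5 (N): bond orders sum to 3 → 0 H
Lipinski HBD = 1.
Acceptors: N atoms = 1, O atoms = 1 → HBA = 2.

1, 2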